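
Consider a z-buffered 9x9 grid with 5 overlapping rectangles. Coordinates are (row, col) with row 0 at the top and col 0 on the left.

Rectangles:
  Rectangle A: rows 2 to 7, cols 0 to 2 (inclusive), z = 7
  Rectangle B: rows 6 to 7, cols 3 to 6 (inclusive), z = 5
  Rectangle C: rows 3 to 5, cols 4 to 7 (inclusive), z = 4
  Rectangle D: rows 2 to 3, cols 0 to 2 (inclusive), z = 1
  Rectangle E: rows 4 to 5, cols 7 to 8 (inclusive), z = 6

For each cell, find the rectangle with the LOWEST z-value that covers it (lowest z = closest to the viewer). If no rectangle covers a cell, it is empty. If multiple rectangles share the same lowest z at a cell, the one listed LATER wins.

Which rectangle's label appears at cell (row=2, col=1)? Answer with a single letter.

Answer: D

Derivation:
Check cell (2,1):
  A: rows 2-7 cols 0-2 z=7 -> covers; best now A (z=7)
  B: rows 6-7 cols 3-6 -> outside (row miss)
  C: rows 3-5 cols 4-7 -> outside (row miss)
  D: rows 2-3 cols 0-2 z=1 -> covers; best now D (z=1)
  E: rows 4-5 cols 7-8 -> outside (row miss)
Winner: D at z=1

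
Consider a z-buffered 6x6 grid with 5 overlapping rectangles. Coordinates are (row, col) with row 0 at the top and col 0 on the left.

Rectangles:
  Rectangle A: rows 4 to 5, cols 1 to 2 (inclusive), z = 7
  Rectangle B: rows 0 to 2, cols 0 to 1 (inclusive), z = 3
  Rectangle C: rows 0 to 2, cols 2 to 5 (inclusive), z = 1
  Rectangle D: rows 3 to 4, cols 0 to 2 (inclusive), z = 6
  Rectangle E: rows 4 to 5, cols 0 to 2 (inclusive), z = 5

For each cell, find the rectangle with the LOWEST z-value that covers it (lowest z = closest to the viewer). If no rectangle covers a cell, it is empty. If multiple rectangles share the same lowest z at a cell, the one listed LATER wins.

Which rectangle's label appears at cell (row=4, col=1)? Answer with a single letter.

Answer: E

Derivation:
Check cell (4,1):
  A: rows 4-5 cols 1-2 z=7 -> covers; best now A (z=7)
  B: rows 0-2 cols 0-1 -> outside (row miss)
  C: rows 0-2 cols 2-5 -> outside (row miss)
  D: rows 3-4 cols 0-2 z=6 -> covers; best now D (z=6)
  E: rows 4-5 cols 0-2 z=5 -> covers; best now E (z=5)
Winner: E at z=5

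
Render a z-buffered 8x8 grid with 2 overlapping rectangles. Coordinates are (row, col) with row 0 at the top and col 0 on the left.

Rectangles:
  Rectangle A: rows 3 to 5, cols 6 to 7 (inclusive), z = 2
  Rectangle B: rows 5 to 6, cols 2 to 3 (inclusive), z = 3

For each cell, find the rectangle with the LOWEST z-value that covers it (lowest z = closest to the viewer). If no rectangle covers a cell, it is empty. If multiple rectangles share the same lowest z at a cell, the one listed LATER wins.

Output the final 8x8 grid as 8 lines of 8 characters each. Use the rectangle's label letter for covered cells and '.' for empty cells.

........
........
........
......AA
......AA
..BB..AA
..BB....
........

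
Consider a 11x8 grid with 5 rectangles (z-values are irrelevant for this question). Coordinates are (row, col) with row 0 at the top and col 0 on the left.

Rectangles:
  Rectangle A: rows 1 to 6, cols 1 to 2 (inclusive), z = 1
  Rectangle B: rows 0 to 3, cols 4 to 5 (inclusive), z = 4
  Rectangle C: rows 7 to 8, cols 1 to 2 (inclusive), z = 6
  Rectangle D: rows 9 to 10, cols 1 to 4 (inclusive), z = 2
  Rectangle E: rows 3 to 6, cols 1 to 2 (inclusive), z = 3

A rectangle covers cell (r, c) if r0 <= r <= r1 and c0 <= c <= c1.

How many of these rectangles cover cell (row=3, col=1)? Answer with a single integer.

Answer: 2

Derivation:
Check cell (3,1):
  A: rows 1-6 cols 1-2 -> covers
  B: rows 0-3 cols 4-5 -> outside (col miss)
  C: rows 7-8 cols 1-2 -> outside (row miss)
  D: rows 9-10 cols 1-4 -> outside (row miss)
  E: rows 3-6 cols 1-2 -> covers
Count covering = 2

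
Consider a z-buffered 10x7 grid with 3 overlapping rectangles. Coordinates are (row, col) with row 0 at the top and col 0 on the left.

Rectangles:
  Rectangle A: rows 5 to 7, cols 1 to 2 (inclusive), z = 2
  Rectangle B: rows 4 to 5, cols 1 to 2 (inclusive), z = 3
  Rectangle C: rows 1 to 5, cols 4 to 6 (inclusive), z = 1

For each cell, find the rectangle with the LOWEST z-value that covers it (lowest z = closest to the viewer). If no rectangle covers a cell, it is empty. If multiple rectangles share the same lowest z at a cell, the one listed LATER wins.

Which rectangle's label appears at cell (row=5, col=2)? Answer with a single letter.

Check cell (5,2):
  A: rows 5-7 cols 1-2 z=2 -> covers; best now A (z=2)
  B: rows 4-5 cols 1-2 z=3 -> covers; best now A (z=2)
  C: rows 1-5 cols 4-6 -> outside (col miss)
Winner: A at z=2

Answer: A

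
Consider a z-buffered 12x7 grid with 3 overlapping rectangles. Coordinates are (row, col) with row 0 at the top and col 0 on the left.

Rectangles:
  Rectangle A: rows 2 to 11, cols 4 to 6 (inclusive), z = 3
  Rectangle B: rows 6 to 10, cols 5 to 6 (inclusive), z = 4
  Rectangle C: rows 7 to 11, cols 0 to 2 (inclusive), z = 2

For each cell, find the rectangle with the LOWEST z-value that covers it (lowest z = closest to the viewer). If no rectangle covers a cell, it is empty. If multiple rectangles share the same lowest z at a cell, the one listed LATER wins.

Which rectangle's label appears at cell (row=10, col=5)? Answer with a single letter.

Check cell (10,5):
  A: rows 2-11 cols 4-6 z=3 -> covers; best now A (z=3)
  B: rows 6-10 cols 5-6 z=4 -> covers; best now A (z=3)
  C: rows 7-11 cols 0-2 -> outside (col miss)
Winner: A at z=3

Answer: A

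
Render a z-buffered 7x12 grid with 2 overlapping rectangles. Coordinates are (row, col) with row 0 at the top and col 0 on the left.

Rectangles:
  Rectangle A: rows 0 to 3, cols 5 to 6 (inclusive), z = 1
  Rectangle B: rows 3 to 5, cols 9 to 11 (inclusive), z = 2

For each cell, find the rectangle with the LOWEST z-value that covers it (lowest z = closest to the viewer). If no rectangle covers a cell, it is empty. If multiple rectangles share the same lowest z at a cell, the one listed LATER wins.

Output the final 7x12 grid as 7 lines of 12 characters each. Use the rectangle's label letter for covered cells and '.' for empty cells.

.....AA.....
.....AA.....
.....AA.....
.....AA..BBB
.........BBB
.........BBB
............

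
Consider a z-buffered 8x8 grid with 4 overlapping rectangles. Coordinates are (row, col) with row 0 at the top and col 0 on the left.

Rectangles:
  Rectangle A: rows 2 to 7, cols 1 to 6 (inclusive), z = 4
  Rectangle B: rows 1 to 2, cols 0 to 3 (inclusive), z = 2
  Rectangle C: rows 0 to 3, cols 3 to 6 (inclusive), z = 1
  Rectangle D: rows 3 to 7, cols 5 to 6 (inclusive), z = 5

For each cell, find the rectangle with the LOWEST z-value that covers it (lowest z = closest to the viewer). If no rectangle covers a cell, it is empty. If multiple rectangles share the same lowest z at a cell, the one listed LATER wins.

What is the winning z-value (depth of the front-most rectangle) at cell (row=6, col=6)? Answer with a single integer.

Answer: 4

Derivation:
Check cell (6,6):
  A: rows 2-7 cols 1-6 z=4 -> covers; best now A (z=4)
  B: rows 1-2 cols 0-3 -> outside (row miss)
  C: rows 0-3 cols 3-6 -> outside (row miss)
  D: rows 3-7 cols 5-6 z=5 -> covers; best now A (z=4)
Winner: A at z=4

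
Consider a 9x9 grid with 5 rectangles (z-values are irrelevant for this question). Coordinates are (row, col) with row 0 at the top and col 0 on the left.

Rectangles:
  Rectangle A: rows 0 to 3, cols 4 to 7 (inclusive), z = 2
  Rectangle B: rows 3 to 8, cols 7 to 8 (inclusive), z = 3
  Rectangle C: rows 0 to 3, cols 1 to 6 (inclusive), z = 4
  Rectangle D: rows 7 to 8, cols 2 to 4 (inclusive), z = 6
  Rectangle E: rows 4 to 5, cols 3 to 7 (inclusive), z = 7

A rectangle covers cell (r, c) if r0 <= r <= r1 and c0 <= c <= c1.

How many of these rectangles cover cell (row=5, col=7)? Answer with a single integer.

Check cell (5,7):
  A: rows 0-3 cols 4-7 -> outside (row miss)
  B: rows 3-8 cols 7-8 -> covers
  C: rows 0-3 cols 1-6 -> outside (row miss)
  D: rows 7-8 cols 2-4 -> outside (row miss)
  E: rows 4-5 cols 3-7 -> covers
Count covering = 2

Answer: 2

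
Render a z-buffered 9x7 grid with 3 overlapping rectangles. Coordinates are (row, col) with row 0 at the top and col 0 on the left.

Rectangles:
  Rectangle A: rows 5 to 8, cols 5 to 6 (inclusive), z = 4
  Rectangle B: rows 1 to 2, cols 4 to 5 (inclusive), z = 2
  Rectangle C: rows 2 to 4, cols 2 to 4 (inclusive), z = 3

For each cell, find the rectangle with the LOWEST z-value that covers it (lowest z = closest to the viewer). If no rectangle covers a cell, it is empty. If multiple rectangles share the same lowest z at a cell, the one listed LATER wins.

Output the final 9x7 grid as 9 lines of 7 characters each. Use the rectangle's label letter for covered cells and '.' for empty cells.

.......
....BB.
..CCBB.
..CCC..
..CCC..
.....AA
.....AA
.....AA
.....AA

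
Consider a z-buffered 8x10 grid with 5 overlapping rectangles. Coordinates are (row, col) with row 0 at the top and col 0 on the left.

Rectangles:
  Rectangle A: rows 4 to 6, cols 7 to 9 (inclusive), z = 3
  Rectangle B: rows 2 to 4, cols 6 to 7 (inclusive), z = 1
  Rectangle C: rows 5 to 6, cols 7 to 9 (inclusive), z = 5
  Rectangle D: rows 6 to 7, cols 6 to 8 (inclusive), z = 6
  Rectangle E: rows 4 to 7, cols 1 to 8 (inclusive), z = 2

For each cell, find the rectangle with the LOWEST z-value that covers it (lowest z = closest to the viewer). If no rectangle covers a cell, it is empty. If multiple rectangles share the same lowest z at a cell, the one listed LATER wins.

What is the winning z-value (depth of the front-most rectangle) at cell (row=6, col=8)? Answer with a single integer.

Answer: 2

Derivation:
Check cell (6,8):
  A: rows 4-6 cols 7-9 z=3 -> covers; best now A (z=3)
  B: rows 2-4 cols 6-7 -> outside (row miss)
  C: rows 5-6 cols 7-9 z=5 -> covers; best now A (z=3)
  D: rows 6-7 cols 6-8 z=6 -> covers; best now A (z=3)
  E: rows 4-7 cols 1-8 z=2 -> covers; best now E (z=2)
Winner: E at z=2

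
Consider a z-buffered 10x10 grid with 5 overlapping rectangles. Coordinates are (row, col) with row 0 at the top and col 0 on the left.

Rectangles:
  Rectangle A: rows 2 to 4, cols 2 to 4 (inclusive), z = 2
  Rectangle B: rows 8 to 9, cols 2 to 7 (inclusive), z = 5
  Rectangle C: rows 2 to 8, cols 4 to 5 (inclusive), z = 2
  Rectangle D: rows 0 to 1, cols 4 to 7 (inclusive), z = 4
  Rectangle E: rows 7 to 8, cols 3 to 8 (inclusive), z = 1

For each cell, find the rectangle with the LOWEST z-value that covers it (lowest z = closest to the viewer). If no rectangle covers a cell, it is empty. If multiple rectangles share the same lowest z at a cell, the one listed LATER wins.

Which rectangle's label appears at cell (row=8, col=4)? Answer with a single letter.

Check cell (8,4):
  A: rows 2-4 cols 2-4 -> outside (row miss)
  B: rows 8-9 cols 2-7 z=5 -> covers; best now B (z=5)
  C: rows 2-8 cols 4-5 z=2 -> covers; best now C (z=2)
  D: rows 0-1 cols 4-7 -> outside (row miss)
  E: rows 7-8 cols 3-8 z=1 -> covers; best now E (z=1)
Winner: E at z=1

Answer: E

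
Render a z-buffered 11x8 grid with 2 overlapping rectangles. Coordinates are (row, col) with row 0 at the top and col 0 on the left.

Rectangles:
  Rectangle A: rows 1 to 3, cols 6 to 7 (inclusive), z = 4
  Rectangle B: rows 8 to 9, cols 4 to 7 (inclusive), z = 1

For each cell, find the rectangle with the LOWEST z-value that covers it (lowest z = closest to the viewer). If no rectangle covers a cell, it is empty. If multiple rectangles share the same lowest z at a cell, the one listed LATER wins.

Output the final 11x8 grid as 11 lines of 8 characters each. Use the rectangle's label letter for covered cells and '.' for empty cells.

........
......AA
......AA
......AA
........
........
........
........
....BBBB
....BBBB
........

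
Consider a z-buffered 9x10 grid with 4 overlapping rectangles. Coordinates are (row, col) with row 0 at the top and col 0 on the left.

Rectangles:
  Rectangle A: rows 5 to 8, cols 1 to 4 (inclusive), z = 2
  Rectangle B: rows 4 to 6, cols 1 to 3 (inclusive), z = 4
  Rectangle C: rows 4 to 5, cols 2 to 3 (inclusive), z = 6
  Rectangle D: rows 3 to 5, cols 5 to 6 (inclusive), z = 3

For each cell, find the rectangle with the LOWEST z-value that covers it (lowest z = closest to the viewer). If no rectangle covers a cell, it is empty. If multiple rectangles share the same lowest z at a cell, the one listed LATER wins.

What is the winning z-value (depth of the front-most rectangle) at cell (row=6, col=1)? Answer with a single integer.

Answer: 2

Derivation:
Check cell (6,1):
  A: rows 5-8 cols 1-4 z=2 -> covers; best now A (z=2)
  B: rows 4-6 cols 1-3 z=4 -> covers; best now A (z=2)
  C: rows 4-5 cols 2-3 -> outside (row miss)
  D: rows 3-5 cols 5-6 -> outside (row miss)
Winner: A at z=2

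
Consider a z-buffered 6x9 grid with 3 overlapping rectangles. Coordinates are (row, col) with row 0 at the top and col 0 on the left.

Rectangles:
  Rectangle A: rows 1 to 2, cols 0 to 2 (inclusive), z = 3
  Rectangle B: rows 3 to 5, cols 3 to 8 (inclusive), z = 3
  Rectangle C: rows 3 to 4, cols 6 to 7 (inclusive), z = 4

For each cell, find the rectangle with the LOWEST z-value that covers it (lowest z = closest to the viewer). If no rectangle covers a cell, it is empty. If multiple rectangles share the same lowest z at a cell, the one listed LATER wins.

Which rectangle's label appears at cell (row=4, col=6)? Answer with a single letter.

Check cell (4,6):
  A: rows 1-2 cols 0-2 -> outside (row miss)
  B: rows 3-5 cols 3-8 z=3 -> covers; best now B (z=3)
  C: rows 3-4 cols 6-7 z=4 -> covers; best now B (z=3)
Winner: B at z=3

Answer: B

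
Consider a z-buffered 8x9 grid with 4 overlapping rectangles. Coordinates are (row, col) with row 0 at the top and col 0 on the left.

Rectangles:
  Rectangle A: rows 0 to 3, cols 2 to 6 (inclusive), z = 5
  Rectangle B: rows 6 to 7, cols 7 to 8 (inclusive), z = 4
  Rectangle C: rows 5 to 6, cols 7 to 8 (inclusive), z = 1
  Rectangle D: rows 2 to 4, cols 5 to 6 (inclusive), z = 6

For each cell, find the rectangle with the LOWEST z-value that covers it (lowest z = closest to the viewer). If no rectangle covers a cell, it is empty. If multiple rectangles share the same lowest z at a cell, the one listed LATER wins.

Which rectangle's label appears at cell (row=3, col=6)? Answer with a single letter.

Check cell (3,6):
  A: rows 0-3 cols 2-6 z=5 -> covers; best now A (z=5)
  B: rows 6-7 cols 7-8 -> outside (row miss)
  C: rows 5-6 cols 7-8 -> outside (row miss)
  D: rows 2-4 cols 5-6 z=6 -> covers; best now A (z=5)
Winner: A at z=5

Answer: A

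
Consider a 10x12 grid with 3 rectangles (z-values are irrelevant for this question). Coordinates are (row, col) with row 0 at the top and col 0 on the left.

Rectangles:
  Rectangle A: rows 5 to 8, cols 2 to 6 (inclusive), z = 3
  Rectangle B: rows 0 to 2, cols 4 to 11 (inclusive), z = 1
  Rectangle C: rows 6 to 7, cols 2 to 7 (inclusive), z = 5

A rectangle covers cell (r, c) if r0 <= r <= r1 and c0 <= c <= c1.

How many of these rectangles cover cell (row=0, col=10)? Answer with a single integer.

Answer: 1

Derivation:
Check cell (0,10):
  A: rows 5-8 cols 2-6 -> outside (row miss)
  B: rows 0-2 cols 4-11 -> covers
  C: rows 6-7 cols 2-7 -> outside (row miss)
Count covering = 1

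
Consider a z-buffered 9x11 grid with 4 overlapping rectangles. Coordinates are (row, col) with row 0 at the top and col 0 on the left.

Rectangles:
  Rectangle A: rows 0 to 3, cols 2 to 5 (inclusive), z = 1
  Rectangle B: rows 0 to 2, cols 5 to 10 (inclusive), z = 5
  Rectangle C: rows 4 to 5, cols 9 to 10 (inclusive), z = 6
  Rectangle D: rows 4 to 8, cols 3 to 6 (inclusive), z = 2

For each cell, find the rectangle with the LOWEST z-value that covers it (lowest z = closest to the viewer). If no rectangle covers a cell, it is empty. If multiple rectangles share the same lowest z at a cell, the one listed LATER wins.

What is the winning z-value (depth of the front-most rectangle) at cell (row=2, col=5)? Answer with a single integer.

Answer: 1

Derivation:
Check cell (2,5):
  A: rows 0-3 cols 2-5 z=1 -> covers; best now A (z=1)
  B: rows 0-2 cols 5-10 z=5 -> covers; best now A (z=1)
  C: rows 4-5 cols 9-10 -> outside (row miss)
  D: rows 4-8 cols 3-6 -> outside (row miss)
Winner: A at z=1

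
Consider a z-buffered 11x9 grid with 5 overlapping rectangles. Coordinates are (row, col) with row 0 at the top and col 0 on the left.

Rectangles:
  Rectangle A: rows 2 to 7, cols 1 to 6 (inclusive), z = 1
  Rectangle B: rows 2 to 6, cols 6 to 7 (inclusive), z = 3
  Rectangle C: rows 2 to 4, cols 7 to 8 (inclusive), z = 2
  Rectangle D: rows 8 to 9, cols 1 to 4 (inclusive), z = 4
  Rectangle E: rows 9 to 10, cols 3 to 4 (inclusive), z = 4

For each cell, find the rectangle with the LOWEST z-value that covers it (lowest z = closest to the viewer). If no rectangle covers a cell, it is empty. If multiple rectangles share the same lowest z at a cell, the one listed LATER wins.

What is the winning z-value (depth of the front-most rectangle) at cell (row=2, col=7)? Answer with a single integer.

Answer: 2

Derivation:
Check cell (2,7):
  A: rows 2-7 cols 1-6 -> outside (col miss)
  B: rows 2-6 cols 6-7 z=3 -> covers; best now B (z=3)
  C: rows 2-4 cols 7-8 z=2 -> covers; best now C (z=2)
  D: rows 8-9 cols 1-4 -> outside (row miss)
  E: rows 9-10 cols 3-4 -> outside (row miss)
Winner: C at z=2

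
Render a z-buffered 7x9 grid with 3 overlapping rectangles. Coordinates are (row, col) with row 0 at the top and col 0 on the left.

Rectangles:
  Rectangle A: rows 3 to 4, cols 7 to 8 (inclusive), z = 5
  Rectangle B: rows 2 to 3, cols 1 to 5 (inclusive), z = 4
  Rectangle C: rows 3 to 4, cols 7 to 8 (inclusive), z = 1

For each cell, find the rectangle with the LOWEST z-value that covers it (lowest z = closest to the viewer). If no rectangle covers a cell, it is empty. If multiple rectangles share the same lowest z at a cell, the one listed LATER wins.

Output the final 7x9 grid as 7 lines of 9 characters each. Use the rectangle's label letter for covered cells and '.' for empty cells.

.........
.........
.BBBBB...
.BBBBB.CC
.......CC
.........
.........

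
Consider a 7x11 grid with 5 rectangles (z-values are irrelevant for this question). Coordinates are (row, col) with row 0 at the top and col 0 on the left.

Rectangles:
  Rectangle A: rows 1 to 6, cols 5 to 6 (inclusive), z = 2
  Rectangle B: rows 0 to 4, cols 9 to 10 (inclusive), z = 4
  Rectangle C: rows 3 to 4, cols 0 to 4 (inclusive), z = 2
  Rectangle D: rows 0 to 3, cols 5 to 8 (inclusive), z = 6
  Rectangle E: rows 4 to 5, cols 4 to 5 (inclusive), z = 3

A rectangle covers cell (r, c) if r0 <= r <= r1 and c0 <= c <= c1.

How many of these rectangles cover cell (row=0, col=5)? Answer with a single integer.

Check cell (0,5):
  A: rows 1-6 cols 5-6 -> outside (row miss)
  B: rows 0-4 cols 9-10 -> outside (col miss)
  C: rows 3-4 cols 0-4 -> outside (row miss)
  D: rows 0-3 cols 5-8 -> covers
  E: rows 4-5 cols 4-5 -> outside (row miss)
Count covering = 1

Answer: 1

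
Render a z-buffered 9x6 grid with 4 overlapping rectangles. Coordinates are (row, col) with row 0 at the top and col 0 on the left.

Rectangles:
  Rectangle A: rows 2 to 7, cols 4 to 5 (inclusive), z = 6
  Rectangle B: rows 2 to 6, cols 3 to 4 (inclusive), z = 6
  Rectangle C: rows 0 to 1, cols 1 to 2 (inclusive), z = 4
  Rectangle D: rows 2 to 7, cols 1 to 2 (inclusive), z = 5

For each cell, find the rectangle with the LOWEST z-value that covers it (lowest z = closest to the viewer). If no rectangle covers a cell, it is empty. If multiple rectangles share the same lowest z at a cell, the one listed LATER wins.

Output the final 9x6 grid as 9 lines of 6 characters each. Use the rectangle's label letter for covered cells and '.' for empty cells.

.CC...
.CC...
.DDBBA
.DDBBA
.DDBBA
.DDBBA
.DDBBA
.DD.AA
......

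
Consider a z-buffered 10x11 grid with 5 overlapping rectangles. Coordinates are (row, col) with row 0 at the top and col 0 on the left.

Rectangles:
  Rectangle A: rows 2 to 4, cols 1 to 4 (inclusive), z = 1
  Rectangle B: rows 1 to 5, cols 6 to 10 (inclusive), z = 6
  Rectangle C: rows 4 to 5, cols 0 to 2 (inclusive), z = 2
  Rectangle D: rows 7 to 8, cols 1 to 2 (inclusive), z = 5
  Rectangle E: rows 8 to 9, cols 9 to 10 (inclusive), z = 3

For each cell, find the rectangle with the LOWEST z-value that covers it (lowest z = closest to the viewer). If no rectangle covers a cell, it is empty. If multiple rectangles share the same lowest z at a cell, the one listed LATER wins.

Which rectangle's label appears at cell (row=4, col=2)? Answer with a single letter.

Answer: A

Derivation:
Check cell (4,2):
  A: rows 2-4 cols 1-4 z=1 -> covers; best now A (z=1)
  B: rows 1-5 cols 6-10 -> outside (col miss)
  C: rows 4-5 cols 0-2 z=2 -> covers; best now A (z=1)
  D: rows 7-8 cols 1-2 -> outside (row miss)
  E: rows 8-9 cols 9-10 -> outside (row miss)
Winner: A at z=1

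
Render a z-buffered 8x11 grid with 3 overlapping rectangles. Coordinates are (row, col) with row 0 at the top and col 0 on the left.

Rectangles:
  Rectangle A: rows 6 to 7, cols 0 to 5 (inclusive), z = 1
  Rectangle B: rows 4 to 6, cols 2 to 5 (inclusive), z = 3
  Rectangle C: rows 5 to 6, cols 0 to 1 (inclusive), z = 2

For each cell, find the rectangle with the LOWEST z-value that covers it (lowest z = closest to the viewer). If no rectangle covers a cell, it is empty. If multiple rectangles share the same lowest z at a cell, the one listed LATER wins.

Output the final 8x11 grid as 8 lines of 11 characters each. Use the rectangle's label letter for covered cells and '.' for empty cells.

...........
...........
...........
...........
..BBBB.....
CCBBBB.....
AAAAAA.....
AAAAAA.....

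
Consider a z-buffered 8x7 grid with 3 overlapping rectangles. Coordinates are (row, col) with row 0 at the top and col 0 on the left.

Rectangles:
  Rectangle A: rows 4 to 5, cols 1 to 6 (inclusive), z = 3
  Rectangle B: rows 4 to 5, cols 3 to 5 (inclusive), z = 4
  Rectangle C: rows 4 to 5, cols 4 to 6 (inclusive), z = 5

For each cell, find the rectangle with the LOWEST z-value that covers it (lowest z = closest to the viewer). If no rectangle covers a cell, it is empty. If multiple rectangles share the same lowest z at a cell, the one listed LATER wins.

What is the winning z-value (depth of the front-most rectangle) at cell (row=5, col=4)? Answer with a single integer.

Answer: 3

Derivation:
Check cell (5,4):
  A: rows 4-5 cols 1-6 z=3 -> covers; best now A (z=3)
  B: rows 4-5 cols 3-5 z=4 -> covers; best now A (z=3)
  C: rows 4-5 cols 4-6 z=5 -> covers; best now A (z=3)
Winner: A at z=3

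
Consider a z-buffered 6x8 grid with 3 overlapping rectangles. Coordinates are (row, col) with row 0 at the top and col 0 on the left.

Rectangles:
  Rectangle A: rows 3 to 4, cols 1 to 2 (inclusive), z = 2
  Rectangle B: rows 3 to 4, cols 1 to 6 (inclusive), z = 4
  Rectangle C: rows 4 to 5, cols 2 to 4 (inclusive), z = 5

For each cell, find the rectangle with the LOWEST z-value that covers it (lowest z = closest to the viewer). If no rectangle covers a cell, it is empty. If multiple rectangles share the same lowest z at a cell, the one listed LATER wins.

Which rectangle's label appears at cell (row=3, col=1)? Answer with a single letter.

Check cell (3,1):
  A: rows 3-4 cols 1-2 z=2 -> covers; best now A (z=2)
  B: rows 3-4 cols 1-6 z=4 -> covers; best now A (z=2)
  C: rows 4-5 cols 2-4 -> outside (row miss)
Winner: A at z=2

Answer: A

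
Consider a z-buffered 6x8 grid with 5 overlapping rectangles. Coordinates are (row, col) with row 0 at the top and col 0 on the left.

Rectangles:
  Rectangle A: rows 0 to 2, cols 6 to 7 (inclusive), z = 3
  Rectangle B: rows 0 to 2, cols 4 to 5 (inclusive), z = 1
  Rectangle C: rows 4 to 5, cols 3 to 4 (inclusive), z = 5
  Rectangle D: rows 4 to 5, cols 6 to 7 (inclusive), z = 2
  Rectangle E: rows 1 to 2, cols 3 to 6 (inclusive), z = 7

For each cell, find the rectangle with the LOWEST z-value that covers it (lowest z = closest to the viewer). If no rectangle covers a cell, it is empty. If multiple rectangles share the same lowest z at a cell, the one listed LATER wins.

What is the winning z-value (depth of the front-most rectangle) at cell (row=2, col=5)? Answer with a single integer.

Answer: 1

Derivation:
Check cell (2,5):
  A: rows 0-2 cols 6-7 -> outside (col miss)
  B: rows 0-2 cols 4-5 z=1 -> covers; best now B (z=1)
  C: rows 4-5 cols 3-4 -> outside (row miss)
  D: rows 4-5 cols 6-7 -> outside (row miss)
  E: rows 1-2 cols 3-6 z=7 -> covers; best now B (z=1)
Winner: B at z=1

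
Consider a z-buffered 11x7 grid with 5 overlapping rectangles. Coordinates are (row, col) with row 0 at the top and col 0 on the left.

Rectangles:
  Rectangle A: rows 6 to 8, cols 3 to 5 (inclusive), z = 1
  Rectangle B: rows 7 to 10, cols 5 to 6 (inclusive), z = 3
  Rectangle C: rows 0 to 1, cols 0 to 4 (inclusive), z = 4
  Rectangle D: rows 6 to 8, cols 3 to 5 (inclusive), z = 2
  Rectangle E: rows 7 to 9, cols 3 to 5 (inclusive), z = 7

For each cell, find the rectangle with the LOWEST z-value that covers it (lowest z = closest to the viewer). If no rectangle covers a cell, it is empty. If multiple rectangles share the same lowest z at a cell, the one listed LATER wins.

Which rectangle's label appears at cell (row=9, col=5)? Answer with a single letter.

Answer: B

Derivation:
Check cell (9,5):
  A: rows 6-8 cols 3-5 -> outside (row miss)
  B: rows 7-10 cols 5-6 z=3 -> covers; best now B (z=3)
  C: rows 0-1 cols 0-4 -> outside (row miss)
  D: rows 6-8 cols 3-5 -> outside (row miss)
  E: rows 7-9 cols 3-5 z=7 -> covers; best now B (z=3)
Winner: B at z=3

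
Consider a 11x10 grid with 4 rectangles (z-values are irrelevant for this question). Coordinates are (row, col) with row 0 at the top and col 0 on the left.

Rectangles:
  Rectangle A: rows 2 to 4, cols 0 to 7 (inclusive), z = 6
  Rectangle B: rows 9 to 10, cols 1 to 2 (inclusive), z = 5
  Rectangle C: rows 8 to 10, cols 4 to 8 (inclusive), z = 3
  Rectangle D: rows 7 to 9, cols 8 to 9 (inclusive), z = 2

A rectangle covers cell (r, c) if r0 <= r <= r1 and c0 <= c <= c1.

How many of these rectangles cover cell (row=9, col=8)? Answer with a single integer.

Check cell (9,8):
  A: rows 2-4 cols 0-7 -> outside (row miss)
  B: rows 9-10 cols 1-2 -> outside (col miss)
  C: rows 8-10 cols 4-8 -> covers
  D: rows 7-9 cols 8-9 -> covers
Count covering = 2

Answer: 2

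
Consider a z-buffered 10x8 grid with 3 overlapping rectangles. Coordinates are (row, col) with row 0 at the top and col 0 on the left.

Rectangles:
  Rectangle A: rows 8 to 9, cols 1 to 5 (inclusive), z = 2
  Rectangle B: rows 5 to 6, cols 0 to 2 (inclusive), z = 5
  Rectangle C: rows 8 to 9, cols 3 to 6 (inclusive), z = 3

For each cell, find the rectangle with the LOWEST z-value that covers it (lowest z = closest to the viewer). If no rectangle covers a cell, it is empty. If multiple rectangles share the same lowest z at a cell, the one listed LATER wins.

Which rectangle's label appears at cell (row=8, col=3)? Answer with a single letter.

Answer: A

Derivation:
Check cell (8,3):
  A: rows 8-9 cols 1-5 z=2 -> covers; best now A (z=2)
  B: rows 5-6 cols 0-2 -> outside (row miss)
  C: rows 8-9 cols 3-6 z=3 -> covers; best now A (z=2)
Winner: A at z=2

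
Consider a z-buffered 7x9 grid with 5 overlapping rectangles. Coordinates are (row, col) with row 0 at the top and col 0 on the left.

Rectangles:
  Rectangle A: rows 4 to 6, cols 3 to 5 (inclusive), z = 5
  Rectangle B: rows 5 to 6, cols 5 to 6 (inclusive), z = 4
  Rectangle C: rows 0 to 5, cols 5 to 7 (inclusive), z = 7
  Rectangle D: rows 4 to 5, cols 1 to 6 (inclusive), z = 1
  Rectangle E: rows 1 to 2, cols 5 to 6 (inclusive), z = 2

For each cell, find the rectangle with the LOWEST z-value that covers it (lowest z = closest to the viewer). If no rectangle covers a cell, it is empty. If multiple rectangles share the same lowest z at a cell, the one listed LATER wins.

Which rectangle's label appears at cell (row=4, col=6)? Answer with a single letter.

Check cell (4,6):
  A: rows 4-6 cols 3-5 -> outside (col miss)
  B: rows 5-6 cols 5-6 -> outside (row miss)
  C: rows 0-5 cols 5-7 z=7 -> covers; best now C (z=7)
  D: rows 4-5 cols 1-6 z=1 -> covers; best now D (z=1)
  E: rows 1-2 cols 5-6 -> outside (row miss)
Winner: D at z=1

Answer: D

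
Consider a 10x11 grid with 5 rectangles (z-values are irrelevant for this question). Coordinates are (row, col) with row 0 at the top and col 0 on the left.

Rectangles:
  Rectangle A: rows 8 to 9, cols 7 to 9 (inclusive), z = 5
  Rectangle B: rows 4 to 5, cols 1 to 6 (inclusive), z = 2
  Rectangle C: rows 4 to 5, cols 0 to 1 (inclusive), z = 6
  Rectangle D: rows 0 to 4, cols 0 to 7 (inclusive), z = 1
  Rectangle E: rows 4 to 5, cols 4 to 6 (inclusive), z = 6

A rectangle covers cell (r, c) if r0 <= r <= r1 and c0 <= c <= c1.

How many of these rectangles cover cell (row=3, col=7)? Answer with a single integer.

Answer: 1

Derivation:
Check cell (3,7):
  A: rows 8-9 cols 7-9 -> outside (row miss)
  B: rows 4-5 cols 1-6 -> outside (row miss)
  C: rows 4-5 cols 0-1 -> outside (row miss)
  D: rows 0-4 cols 0-7 -> covers
  E: rows 4-5 cols 4-6 -> outside (row miss)
Count covering = 1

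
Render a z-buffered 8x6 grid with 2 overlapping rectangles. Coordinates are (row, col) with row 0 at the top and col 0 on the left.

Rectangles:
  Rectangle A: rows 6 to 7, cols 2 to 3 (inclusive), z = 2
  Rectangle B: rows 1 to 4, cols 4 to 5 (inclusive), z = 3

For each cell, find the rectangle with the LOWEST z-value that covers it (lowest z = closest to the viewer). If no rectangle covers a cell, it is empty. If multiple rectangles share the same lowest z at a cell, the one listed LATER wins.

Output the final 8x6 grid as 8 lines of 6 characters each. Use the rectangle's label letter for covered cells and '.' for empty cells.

......
....BB
....BB
....BB
....BB
......
..AA..
..AA..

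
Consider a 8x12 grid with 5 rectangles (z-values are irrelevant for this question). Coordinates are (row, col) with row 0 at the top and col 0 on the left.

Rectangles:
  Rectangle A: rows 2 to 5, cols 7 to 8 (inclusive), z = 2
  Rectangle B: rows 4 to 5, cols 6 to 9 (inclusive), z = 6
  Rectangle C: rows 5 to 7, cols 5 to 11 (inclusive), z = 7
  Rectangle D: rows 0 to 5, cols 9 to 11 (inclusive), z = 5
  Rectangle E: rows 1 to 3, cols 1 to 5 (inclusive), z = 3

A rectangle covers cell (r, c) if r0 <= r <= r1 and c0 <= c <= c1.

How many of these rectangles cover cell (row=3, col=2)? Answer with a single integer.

Check cell (3,2):
  A: rows 2-5 cols 7-8 -> outside (col miss)
  B: rows 4-5 cols 6-9 -> outside (row miss)
  C: rows 5-7 cols 5-11 -> outside (row miss)
  D: rows 0-5 cols 9-11 -> outside (col miss)
  E: rows 1-3 cols 1-5 -> covers
Count covering = 1

Answer: 1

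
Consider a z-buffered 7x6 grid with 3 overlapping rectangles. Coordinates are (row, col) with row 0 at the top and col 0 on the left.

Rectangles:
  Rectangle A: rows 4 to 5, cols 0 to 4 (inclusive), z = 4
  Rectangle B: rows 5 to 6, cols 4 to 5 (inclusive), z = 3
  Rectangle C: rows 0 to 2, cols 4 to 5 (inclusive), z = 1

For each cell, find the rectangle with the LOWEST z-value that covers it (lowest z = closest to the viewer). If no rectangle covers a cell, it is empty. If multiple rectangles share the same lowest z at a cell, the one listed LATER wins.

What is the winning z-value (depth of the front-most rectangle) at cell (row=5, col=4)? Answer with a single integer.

Check cell (5,4):
  A: rows 4-5 cols 0-4 z=4 -> covers; best now A (z=4)
  B: rows 5-6 cols 4-5 z=3 -> covers; best now B (z=3)
  C: rows 0-2 cols 4-5 -> outside (row miss)
Winner: B at z=3

Answer: 3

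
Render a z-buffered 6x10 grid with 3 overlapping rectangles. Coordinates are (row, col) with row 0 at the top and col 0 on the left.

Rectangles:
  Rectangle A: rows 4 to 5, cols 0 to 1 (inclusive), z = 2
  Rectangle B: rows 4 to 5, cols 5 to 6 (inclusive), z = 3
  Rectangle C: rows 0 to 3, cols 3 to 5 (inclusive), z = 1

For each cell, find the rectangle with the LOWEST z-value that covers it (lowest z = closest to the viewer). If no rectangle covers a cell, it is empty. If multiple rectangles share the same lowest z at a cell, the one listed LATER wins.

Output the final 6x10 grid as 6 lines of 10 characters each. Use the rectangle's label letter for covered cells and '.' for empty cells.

...CCC....
...CCC....
...CCC....
...CCC....
AA...BB...
AA...BB...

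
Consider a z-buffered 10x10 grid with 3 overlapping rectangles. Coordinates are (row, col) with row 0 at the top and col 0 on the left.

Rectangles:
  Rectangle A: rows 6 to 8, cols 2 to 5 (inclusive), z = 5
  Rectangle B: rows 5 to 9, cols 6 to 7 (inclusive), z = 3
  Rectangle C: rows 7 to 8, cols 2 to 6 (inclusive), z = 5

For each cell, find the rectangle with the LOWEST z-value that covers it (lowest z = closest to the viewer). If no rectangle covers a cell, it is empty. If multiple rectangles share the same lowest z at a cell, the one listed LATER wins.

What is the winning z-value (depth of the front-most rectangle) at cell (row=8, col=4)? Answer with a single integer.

Answer: 5

Derivation:
Check cell (8,4):
  A: rows 6-8 cols 2-5 z=5 -> covers; best now A (z=5)
  B: rows 5-9 cols 6-7 -> outside (col miss)
  C: rows 7-8 cols 2-6 z=5 -> covers; best now C (z=5)
Winner: C at z=5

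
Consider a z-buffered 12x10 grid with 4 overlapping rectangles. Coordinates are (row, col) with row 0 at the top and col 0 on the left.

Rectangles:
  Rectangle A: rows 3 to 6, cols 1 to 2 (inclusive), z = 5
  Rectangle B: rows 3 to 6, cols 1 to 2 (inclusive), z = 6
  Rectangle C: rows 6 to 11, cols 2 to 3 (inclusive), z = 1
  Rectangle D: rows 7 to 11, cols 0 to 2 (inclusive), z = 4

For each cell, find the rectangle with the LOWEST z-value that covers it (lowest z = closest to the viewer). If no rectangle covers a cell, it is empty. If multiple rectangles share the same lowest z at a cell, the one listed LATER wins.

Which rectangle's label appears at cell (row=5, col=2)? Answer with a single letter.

Answer: A

Derivation:
Check cell (5,2):
  A: rows 3-6 cols 1-2 z=5 -> covers; best now A (z=5)
  B: rows 3-6 cols 1-2 z=6 -> covers; best now A (z=5)
  C: rows 6-11 cols 2-3 -> outside (row miss)
  D: rows 7-11 cols 0-2 -> outside (row miss)
Winner: A at z=5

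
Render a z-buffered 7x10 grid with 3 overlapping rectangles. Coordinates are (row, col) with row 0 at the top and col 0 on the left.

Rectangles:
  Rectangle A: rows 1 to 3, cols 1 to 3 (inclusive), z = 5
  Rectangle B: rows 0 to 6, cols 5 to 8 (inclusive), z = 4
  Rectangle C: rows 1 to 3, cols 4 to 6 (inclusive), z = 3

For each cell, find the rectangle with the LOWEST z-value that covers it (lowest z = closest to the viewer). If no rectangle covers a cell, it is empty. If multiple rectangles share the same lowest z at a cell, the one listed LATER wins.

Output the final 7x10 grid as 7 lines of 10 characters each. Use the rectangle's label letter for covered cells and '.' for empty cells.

.....BBBB.
.AAACCCBB.
.AAACCCBB.
.AAACCCBB.
.....BBBB.
.....BBBB.
.....BBBB.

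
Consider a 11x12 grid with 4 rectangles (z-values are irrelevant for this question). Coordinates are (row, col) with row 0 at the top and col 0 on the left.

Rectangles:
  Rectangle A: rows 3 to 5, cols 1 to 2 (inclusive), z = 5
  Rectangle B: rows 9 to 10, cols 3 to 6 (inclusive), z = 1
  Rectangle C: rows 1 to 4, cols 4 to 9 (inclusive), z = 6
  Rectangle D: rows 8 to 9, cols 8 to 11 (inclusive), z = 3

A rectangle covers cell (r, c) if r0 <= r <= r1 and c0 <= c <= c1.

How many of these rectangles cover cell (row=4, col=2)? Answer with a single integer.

Answer: 1

Derivation:
Check cell (4,2):
  A: rows 3-5 cols 1-2 -> covers
  B: rows 9-10 cols 3-6 -> outside (row miss)
  C: rows 1-4 cols 4-9 -> outside (col miss)
  D: rows 8-9 cols 8-11 -> outside (row miss)
Count covering = 1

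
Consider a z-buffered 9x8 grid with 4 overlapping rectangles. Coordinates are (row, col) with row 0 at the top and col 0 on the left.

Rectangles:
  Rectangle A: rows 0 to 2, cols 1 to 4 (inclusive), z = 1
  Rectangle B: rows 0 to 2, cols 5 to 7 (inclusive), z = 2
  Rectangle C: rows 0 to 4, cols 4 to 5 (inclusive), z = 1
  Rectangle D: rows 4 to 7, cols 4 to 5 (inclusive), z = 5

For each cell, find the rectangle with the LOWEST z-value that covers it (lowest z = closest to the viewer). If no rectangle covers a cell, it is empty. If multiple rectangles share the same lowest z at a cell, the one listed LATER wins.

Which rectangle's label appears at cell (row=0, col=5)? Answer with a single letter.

Answer: C

Derivation:
Check cell (0,5):
  A: rows 0-2 cols 1-4 -> outside (col miss)
  B: rows 0-2 cols 5-7 z=2 -> covers; best now B (z=2)
  C: rows 0-4 cols 4-5 z=1 -> covers; best now C (z=1)
  D: rows 4-7 cols 4-5 -> outside (row miss)
Winner: C at z=1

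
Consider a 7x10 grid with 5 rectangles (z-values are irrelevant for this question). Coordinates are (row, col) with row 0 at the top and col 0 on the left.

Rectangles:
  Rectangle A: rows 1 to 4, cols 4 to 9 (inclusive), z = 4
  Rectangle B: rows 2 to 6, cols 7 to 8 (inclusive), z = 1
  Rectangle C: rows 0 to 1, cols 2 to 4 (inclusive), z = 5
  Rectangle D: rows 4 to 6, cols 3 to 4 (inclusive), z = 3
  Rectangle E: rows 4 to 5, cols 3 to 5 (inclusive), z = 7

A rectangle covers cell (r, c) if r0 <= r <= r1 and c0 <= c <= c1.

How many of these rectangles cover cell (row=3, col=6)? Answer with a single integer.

Check cell (3,6):
  A: rows 1-4 cols 4-9 -> covers
  B: rows 2-6 cols 7-8 -> outside (col miss)
  C: rows 0-1 cols 2-4 -> outside (row miss)
  D: rows 4-6 cols 3-4 -> outside (row miss)
  E: rows 4-5 cols 3-5 -> outside (row miss)
Count covering = 1

Answer: 1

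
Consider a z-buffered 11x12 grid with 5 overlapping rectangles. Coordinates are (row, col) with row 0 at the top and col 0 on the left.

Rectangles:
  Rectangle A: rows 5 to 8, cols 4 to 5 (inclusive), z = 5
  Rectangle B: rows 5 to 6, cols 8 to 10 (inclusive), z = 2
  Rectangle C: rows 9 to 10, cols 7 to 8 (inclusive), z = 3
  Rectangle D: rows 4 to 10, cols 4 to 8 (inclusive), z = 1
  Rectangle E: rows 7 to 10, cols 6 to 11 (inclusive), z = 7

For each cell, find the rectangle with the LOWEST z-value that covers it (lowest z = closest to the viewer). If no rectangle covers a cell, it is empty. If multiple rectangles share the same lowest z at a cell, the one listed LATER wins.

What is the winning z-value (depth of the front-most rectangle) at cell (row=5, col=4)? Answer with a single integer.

Check cell (5,4):
  A: rows 5-8 cols 4-5 z=5 -> covers; best now A (z=5)
  B: rows 5-6 cols 8-10 -> outside (col miss)
  C: rows 9-10 cols 7-8 -> outside (row miss)
  D: rows 4-10 cols 4-8 z=1 -> covers; best now D (z=1)
  E: rows 7-10 cols 6-11 -> outside (row miss)
Winner: D at z=1

Answer: 1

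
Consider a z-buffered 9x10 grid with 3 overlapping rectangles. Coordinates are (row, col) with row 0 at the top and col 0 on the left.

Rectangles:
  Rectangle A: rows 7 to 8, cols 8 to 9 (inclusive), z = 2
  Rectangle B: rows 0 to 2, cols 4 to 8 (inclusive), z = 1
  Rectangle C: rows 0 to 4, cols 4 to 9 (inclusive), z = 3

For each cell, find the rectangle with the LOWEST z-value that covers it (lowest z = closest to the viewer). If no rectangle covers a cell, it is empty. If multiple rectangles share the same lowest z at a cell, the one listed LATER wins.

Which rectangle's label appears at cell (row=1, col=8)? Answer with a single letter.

Answer: B

Derivation:
Check cell (1,8):
  A: rows 7-8 cols 8-9 -> outside (row miss)
  B: rows 0-2 cols 4-8 z=1 -> covers; best now B (z=1)
  C: rows 0-4 cols 4-9 z=3 -> covers; best now B (z=1)
Winner: B at z=1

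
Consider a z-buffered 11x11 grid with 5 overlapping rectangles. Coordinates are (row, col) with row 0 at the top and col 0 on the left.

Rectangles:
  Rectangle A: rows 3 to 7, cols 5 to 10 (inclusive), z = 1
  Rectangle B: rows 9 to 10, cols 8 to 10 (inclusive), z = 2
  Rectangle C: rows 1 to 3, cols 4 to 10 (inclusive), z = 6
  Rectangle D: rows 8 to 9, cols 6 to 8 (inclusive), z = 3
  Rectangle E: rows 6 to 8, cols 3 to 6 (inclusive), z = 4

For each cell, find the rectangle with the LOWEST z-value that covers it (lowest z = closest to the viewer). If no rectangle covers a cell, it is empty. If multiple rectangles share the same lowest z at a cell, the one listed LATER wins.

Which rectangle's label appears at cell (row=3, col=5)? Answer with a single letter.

Check cell (3,5):
  A: rows 3-7 cols 5-10 z=1 -> covers; best now A (z=1)
  B: rows 9-10 cols 8-10 -> outside (row miss)
  C: rows 1-3 cols 4-10 z=6 -> covers; best now A (z=1)
  D: rows 8-9 cols 6-8 -> outside (row miss)
  E: rows 6-8 cols 3-6 -> outside (row miss)
Winner: A at z=1

Answer: A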